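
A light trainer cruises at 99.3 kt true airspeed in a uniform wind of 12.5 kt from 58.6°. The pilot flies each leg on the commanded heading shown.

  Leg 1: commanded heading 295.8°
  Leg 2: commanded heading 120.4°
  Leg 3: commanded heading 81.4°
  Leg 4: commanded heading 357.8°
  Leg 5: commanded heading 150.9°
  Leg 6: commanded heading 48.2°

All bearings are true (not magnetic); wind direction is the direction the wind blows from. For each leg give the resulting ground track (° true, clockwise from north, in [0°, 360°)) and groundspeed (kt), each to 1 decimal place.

Leg 1: track=290.1°, groundspeed=106.6 kt
Leg 2: track=127.1°, groundspeed=94.0 kt
Leg 3: track=84.6°, groundspeed=87.9 kt
Leg 4: track=351.1°, groundspeed=93.8 kt
Leg 5: track=158.0°, groundspeed=100.6 kt
Leg 6: track=46.7°, groundspeed=87.0 kt

Leg 1: heading 295.8°; drift -5.7° → track 290.1°, groundspeed 106.6 kt
Leg 2: heading 120.4°; drift +6.7° → track 127.1°, groundspeed 94.0 kt
Leg 3: heading 81.4°; drift +3.2° → track 84.6°, groundspeed 87.9 kt
Leg 4: heading 357.8°; drift -6.7° → track 351.1°, groundspeed 93.8 kt
Leg 5: heading 150.9°; drift +7.1° → track 158.0°, groundspeed 100.6 kt
Leg 6: heading 48.2°; drift -1.5° → track 46.7°, groundspeed 87.0 kt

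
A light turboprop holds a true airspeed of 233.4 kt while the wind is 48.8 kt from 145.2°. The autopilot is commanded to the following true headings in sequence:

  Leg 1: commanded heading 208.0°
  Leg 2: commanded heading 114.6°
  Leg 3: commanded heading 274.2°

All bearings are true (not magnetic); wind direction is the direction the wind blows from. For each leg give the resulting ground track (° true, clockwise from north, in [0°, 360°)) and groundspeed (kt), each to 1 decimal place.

Leg 1: heading 208.0°; drift +11.6° → track 219.6°, groundspeed 215.5 kt
Leg 2: heading 114.6°; drift -7.4° → track 107.2°, groundspeed 193.0 kt
Leg 3: heading 274.2°; drift +8.2° → track 282.4°, groundspeed 266.8 kt

Leg 1: track=219.6°, groundspeed=215.5 kt
Leg 2: track=107.2°, groundspeed=193.0 kt
Leg 3: track=282.4°, groundspeed=266.8 kt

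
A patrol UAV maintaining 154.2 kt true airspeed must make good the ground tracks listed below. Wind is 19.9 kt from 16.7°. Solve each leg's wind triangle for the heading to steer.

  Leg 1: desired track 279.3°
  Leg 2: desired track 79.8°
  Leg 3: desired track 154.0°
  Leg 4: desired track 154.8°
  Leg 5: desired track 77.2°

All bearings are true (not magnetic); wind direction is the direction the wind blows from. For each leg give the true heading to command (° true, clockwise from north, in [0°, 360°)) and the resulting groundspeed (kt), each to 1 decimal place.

Leg 1: heading=286.7°, groundspeed=155.5 kt
Leg 2: heading=73.2°, groundspeed=144.2 kt
Leg 3: heading=149.0°, groundspeed=168.2 kt
Leg 4: heading=149.9°, groundspeed=168.4 kt
Leg 5: heading=70.8°, groundspeed=143.4 kt

Leg 1: desired track 279.3°; wind correction +7.4° → command heading 286.7°, groundspeed 155.5 kt
Leg 2: desired track 79.8°; wind correction -6.6° → command heading 73.2°, groundspeed 144.2 kt
Leg 3: desired track 154.0°; wind correction -5.0° → command heading 149.0°, groundspeed 168.2 kt
Leg 4: desired track 154.8°; wind correction -4.9° → command heading 149.9°, groundspeed 168.4 kt
Leg 5: desired track 77.2°; wind correction -6.4° → command heading 70.8°, groundspeed 143.4 kt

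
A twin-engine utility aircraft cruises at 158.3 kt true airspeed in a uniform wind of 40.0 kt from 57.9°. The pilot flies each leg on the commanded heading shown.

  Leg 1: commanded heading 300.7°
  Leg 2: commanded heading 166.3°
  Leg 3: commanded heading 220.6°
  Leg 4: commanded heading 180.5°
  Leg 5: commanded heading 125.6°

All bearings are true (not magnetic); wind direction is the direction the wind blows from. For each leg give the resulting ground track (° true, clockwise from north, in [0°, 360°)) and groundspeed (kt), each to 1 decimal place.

Leg 1: track=289.3°, groundspeed=180.1 kt
Leg 2: track=178.8°, groundspeed=175.1 kt
Leg 3: track=224.1°, groundspeed=196.9 kt
Leg 4: track=191.1°, groundspeed=183.0 kt
Leg 5: track=140.1°, groundspeed=147.8 kt

Leg 1: heading 300.7°; drift -11.4° → track 289.3°, groundspeed 180.1 kt
Leg 2: heading 166.3°; drift +12.5° → track 178.8°, groundspeed 175.1 kt
Leg 3: heading 220.6°; drift +3.5° → track 224.1°, groundspeed 196.9 kt
Leg 4: heading 180.5°; drift +10.6° → track 191.1°, groundspeed 183.0 kt
Leg 5: heading 125.6°; drift +14.5° → track 140.1°, groundspeed 147.8 kt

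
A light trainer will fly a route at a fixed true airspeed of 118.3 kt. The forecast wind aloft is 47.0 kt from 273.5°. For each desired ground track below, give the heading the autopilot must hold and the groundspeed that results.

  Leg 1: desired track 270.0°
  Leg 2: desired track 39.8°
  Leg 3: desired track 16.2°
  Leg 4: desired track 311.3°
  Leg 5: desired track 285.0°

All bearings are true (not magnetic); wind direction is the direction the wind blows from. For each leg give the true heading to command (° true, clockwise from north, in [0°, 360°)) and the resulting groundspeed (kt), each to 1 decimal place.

Leg 1: desired track 270.0°; wind correction +1.4° → command heading 271.4°, groundspeed 71.4 kt
Leg 2: desired track 39.8°; wind correction -18.7° → command heading 21.1°, groundspeed 139.9 kt
Leg 3: desired track 16.2°; wind correction -22.8° → command heading 353.4°, groundspeed 119.4 kt
Leg 4: desired track 311.3°; wind correction -14.1° → command heading 297.2°, groundspeed 77.6 kt
Leg 5: desired track 285.0°; wind correction -4.5° → command heading 280.5°, groundspeed 71.9 kt

Leg 1: heading=271.4°, groundspeed=71.4 kt
Leg 2: heading=21.1°, groundspeed=139.9 kt
Leg 3: heading=353.4°, groundspeed=119.4 kt
Leg 4: heading=297.2°, groundspeed=77.6 kt
Leg 5: heading=280.5°, groundspeed=71.9 kt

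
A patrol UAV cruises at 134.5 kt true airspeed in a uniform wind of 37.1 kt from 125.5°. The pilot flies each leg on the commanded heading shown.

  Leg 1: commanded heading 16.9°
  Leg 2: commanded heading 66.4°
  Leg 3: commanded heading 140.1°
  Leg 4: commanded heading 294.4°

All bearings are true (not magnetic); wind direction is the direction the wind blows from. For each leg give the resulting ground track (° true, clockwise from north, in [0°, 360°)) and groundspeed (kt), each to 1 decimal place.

Leg 1: track=3.4°, groundspeed=150.5 kt
Leg 2: track=51.0°, groundspeed=119.8 kt
Leg 3: track=145.5°, groundspeed=99.0 kt
Leg 4: track=296.8°, groundspeed=171.1 kt

Leg 1: heading 16.9°; drift -13.5° → track 3.4°, groundspeed 150.5 kt
Leg 2: heading 66.4°; drift -15.4° → track 51.0°, groundspeed 119.8 kt
Leg 3: heading 140.1°; drift +5.4° → track 145.5°, groundspeed 99.0 kt
Leg 4: heading 294.4°; drift +2.4° → track 296.8°, groundspeed 171.1 kt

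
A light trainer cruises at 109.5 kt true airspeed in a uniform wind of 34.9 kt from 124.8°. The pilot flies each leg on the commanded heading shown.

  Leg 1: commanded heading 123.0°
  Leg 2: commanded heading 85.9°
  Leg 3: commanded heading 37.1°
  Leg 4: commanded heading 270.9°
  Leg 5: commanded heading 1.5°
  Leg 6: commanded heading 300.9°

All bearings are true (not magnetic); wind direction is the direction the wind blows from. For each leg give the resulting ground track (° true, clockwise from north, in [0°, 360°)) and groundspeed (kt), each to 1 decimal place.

Leg 1: heading 123.0°; drift -0.8° → track 122.2°, groundspeed 74.6 kt
Leg 2: heading 85.9°; drift -14.9° → track 71.0°, groundspeed 85.2 kt
Leg 3: heading 37.1°; drift -17.9° → track 19.2°, groundspeed 113.6 kt
Leg 4: heading 270.9°; drift +8.0° → track 278.9°, groundspeed 139.8 kt
Leg 5: heading 1.5°; drift -12.8° → track 348.7°, groundspeed 131.9 kt
Leg 6: heading 300.9°; drift +0.9° → track 301.8°, groundspeed 144.3 kt

Leg 1: track=122.2°, groundspeed=74.6 kt
Leg 2: track=71.0°, groundspeed=85.2 kt
Leg 3: track=19.2°, groundspeed=113.6 kt
Leg 4: track=278.9°, groundspeed=139.8 kt
Leg 5: track=348.7°, groundspeed=131.9 kt
Leg 6: track=301.8°, groundspeed=144.3 kt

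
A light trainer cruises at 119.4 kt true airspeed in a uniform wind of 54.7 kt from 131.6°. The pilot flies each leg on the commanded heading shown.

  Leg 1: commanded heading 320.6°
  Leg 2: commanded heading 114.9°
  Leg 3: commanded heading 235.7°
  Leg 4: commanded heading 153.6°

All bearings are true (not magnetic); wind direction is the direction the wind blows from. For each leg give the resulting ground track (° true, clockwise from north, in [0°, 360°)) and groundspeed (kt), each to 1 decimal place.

Leg 1: track=317.8°, groundspeed=173.6 kt
Leg 2: track=101.7°, groundspeed=68.8 kt
Leg 3: track=257.5°, groundspeed=142.9 kt
Leg 4: track=170.2°, groundspeed=71.7 kt

Leg 1: heading 320.6°; drift -2.8° → track 317.8°, groundspeed 173.6 kt
Leg 2: heading 114.9°; drift -13.2° → track 101.7°, groundspeed 68.8 kt
Leg 3: heading 235.7°; drift +21.8° → track 257.5°, groundspeed 142.9 kt
Leg 4: heading 153.6°; drift +16.6° → track 170.2°, groundspeed 71.7 kt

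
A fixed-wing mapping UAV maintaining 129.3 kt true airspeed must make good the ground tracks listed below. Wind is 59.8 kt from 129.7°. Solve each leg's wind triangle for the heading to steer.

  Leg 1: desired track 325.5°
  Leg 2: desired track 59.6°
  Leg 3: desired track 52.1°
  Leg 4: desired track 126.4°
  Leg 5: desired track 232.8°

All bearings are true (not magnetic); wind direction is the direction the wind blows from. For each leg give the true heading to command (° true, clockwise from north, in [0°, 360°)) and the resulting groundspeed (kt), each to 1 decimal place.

Leg 1: heading=332.7°, groundspeed=185.8 kt
Leg 2: heading=85.4°, groundspeed=96.1 kt
Leg 3: heading=79.0°, groundspeed=102.5 kt
Leg 4: heading=127.9°, groundspeed=69.6 kt
Leg 5: heading=206.0°, groundspeed=129.0 kt

Leg 1: desired track 325.5°; wind correction +7.2° → command heading 332.7°, groundspeed 185.8 kt
Leg 2: desired track 59.6°; wind correction +25.8° → command heading 85.4°, groundspeed 96.1 kt
Leg 3: desired track 52.1°; wind correction +26.9° → command heading 79.0°, groundspeed 102.5 kt
Leg 4: desired track 126.4°; wind correction +1.5° → command heading 127.9°, groundspeed 69.6 kt
Leg 5: desired track 232.8°; wind correction -26.8° → command heading 206.0°, groundspeed 129.0 kt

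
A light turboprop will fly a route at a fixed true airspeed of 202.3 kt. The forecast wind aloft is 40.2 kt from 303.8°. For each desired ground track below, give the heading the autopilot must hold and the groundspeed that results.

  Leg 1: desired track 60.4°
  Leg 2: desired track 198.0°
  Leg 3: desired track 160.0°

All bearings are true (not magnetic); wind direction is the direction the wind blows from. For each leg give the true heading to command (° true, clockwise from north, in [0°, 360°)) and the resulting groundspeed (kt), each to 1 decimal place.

Leg 1: heading=50.2°, groundspeed=217.1 kt
Leg 2: heading=209.0°, groundspeed=209.5 kt
Leg 3: heading=166.7°, groundspeed=233.3 kt

Leg 1: desired track 60.4°; wind correction -10.2° → command heading 50.2°, groundspeed 217.1 kt
Leg 2: desired track 198.0°; wind correction +11.0° → command heading 209.0°, groundspeed 209.5 kt
Leg 3: desired track 160.0°; wind correction +6.7° → command heading 166.7°, groundspeed 233.3 kt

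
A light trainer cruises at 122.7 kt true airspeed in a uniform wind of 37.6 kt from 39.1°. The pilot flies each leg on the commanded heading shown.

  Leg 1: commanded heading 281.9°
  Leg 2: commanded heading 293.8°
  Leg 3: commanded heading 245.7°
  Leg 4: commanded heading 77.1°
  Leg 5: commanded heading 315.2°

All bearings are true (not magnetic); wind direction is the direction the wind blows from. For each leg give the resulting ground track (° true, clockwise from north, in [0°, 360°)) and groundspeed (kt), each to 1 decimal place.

Leg 1: heading 281.9°; drift -13.4° → track 268.5°, groundspeed 143.8 kt
Leg 2: heading 293.8°; drift -15.3° → track 278.5°, groundspeed 137.5 kt
Leg 3: heading 245.7°; drift -6.1° → track 239.6°, groundspeed 157.2 kt
Leg 4: heading 77.1°; drift +14.0° → track 91.1°, groundspeed 95.9 kt
Leg 5: heading 315.2°; drift -17.5° → track 297.7°, groundspeed 124.5 kt

Leg 1: track=268.5°, groundspeed=143.8 kt
Leg 2: track=278.5°, groundspeed=137.5 kt
Leg 3: track=239.6°, groundspeed=157.2 kt
Leg 4: track=91.1°, groundspeed=95.9 kt
Leg 5: track=297.7°, groundspeed=124.5 kt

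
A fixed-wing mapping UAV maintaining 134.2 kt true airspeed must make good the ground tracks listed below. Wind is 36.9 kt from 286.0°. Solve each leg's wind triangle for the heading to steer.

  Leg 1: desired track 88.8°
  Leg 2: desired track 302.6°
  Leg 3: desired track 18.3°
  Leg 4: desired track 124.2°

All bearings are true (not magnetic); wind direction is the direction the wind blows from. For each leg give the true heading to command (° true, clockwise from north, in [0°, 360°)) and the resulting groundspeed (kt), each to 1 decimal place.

Leg 1: heading=84.1°, groundspeed=169.0 kt
Leg 2: heading=298.1°, groundspeed=98.4 kt
Leg 3: heading=2.4°, groundspeed=130.5 kt
Leg 4: heading=129.1°, groundspeed=168.8 kt

Leg 1: desired track 88.8°; wind correction -4.7° → command heading 84.1°, groundspeed 169.0 kt
Leg 2: desired track 302.6°; wind correction -4.5° → command heading 298.1°, groundspeed 98.4 kt
Leg 3: desired track 18.3°; wind correction -15.9° → command heading 2.4°, groundspeed 130.5 kt
Leg 4: desired track 124.2°; wind correction +4.9° → command heading 129.1°, groundspeed 168.8 kt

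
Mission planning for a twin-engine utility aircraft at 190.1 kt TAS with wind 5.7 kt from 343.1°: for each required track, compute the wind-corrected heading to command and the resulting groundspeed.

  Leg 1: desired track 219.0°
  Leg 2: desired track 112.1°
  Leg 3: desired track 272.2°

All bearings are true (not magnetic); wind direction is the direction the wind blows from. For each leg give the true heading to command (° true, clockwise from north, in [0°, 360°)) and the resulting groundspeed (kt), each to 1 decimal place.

Leg 1: heading=220.4°, groundspeed=193.2 kt
Leg 2: heading=110.8°, groundspeed=193.6 kt
Leg 3: heading=273.8°, groundspeed=188.2 kt

Leg 1: desired track 219.0°; wind correction +1.4° → command heading 220.4°, groundspeed 193.2 kt
Leg 2: desired track 112.1°; wind correction -1.3° → command heading 110.8°, groundspeed 193.6 kt
Leg 3: desired track 272.2°; wind correction +1.6° → command heading 273.8°, groundspeed 188.2 kt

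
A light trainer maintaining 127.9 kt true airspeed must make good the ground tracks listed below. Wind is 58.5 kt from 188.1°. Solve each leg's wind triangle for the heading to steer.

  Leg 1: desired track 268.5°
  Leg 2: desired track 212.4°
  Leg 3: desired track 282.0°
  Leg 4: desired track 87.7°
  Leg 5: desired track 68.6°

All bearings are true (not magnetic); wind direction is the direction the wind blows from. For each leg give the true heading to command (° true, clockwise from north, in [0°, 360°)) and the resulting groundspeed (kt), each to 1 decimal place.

Leg 1: heading=241.7°, groundspeed=104.4 kt
Leg 2: heading=201.6°, groundspeed=72.3 kt
Leg 3: heading=254.8°, groundspeed=117.8 kt
Leg 4: heading=114.4°, groundspeed=124.8 kt
Leg 5: heading=92.1°, groundspeed=146.1 kt

Leg 1: desired track 268.5°; wind correction -26.8° → command heading 241.7°, groundspeed 104.4 kt
Leg 2: desired track 212.4°; wind correction -10.8° → command heading 201.6°, groundspeed 72.3 kt
Leg 3: desired track 282.0°; wind correction -27.2° → command heading 254.8°, groundspeed 117.8 kt
Leg 4: desired track 87.7°; wind correction +26.7° → command heading 114.4°, groundspeed 124.8 kt
Leg 5: desired track 68.6°; wind correction +23.5° → command heading 92.1°, groundspeed 146.1 kt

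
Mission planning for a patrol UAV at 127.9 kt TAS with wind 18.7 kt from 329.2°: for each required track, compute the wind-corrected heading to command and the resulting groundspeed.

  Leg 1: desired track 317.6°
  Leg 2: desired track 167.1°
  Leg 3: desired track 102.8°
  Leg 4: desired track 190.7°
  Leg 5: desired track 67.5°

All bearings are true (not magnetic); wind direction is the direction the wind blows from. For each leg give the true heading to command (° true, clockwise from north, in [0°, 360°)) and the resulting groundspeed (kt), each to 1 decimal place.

Leg 1: desired track 317.6°; wind correction +1.7° → command heading 319.3°, groundspeed 109.5 kt
Leg 2: desired track 167.1°; wind correction +2.6° → command heading 169.7°, groundspeed 145.6 kt
Leg 3: desired track 102.8°; wind correction -6.1° → command heading 96.7°, groundspeed 140.1 kt
Leg 4: desired track 190.7°; wind correction +5.6° → command heading 196.3°, groundspeed 141.3 kt
Leg 5: desired track 67.5°; wind correction -8.3° → command heading 59.2°, groundspeed 129.3 kt

Leg 1: heading=319.3°, groundspeed=109.5 kt
Leg 2: heading=169.7°, groundspeed=145.6 kt
Leg 3: heading=96.7°, groundspeed=140.1 kt
Leg 4: heading=196.3°, groundspeed=141.3 kt
Leg 5: heading=59.2°, groundspeed=129.3 kt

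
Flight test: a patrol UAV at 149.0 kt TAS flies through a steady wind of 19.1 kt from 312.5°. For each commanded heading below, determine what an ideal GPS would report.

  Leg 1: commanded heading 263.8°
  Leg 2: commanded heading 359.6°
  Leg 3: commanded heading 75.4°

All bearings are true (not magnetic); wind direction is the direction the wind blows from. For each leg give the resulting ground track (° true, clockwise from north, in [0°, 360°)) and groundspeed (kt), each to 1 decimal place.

Leg 1: track=257.8°, groundspeed=137.1 kt
Leg 2: track=5.5°, groundspeed=136.7 kt
Leg 3: track=81.1°, groundspeed=160.2 kt

Leg 1: heading 263.8°; drift -6.0° → track 257.8°, groundspeed 137.1 kt
Leg 2: heading 359.6°; drift +5.9° → track 5.5°, groundspeed 136.7 kt
Leg 3: heading 75.4°; drift +5.7° → track 81.1°, groundspeed 160.2 kt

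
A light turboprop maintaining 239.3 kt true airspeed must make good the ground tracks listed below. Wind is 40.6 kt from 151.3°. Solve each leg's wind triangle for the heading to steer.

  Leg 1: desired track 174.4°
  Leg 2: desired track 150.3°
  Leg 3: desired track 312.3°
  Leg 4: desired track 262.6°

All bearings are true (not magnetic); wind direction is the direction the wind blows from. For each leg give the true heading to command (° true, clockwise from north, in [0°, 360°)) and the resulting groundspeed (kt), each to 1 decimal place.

Leg 1: heading=170.6°, groundspeed=201.4 kt
Leg 2: heading=150.5°, groundspeed=198.7 kt
Leg 3: heading=309.1°, groundspeed=277.3 kt
Leg 4: heading=253.5°, groundspeed=251.0 kt

Leg 1: desired track 174.4°; wind correction -3.8° → command heading 170.6°, groundspeed 201.4 kt
Leg 2: desired track 150.3°; wind correction +0.2° → command heading 150.5°, groundspeed 198.7 kt
Leg 3: desired track 312.3°; wind correction -3.2° → command heading 309.1°, groundspeed 277.3 kt
Leg 4: desired track 262.6°; wind correction -9.1° → command heading 253.5°, groundspeed 251.0 kt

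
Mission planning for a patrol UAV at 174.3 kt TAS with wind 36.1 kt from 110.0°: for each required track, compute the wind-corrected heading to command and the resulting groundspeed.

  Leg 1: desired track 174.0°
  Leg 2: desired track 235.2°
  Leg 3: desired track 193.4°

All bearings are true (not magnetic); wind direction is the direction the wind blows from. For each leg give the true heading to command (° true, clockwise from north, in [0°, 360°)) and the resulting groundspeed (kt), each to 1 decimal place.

Leg 1: desired track 174.0°; wind correction -10.7° → command heading 163.3°, groundspeed 155.4 kt
Leg 2: desired track 235.2°; wind correction -9.7° → command heading 225.5°, groundspeed 192.6 kt
Leg 3: desired track 193.4°; wind correction -11.9° → command heading 181.5°, groundspeed 166.4 kt

Leg 1: heading=163.3°, groundspeed=155.4 kt
Leg 2: heading=225.5°, groundspeed=192.6 kt
Leg 3: heading=181.5°, groundspeed=166.4 kt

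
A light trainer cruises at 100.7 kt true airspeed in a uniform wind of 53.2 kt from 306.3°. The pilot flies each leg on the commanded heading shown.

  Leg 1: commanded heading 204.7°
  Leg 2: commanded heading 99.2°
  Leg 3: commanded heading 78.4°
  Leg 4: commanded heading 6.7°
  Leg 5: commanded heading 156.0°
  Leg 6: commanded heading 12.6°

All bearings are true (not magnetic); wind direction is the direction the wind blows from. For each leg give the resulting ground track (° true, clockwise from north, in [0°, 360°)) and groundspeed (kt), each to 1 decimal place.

Leg 1: track=179.6°, groundspeed=123.0 kt
Leg 2: track=108.5°, groundspeed=150.0 kt
Leg 3: track=94.5°, groundspeed=142.0 kt
Leg 4: track=38.6°, groundspeed=87.6 kt
Leg 5: track=145.8°, groundspeed=149.3 kt
Leg 6: track=44.2°, groundspeed=93.1 kt

Leg 1: heading 204.7°; drift -25.1° → track 179.6°, groundspeed 123.0 kt
Leg 2: heading 99.2°; drift +9.3° → track 108.5°, groundspeed 150.0 kt
Leg 3: heading 78.4°; drift +16.1° → track 94.5°, groundspeed 142.0 kt
Leg 4: heading 6.7°; drift +31.9° → track 38.6°, groundspeed 87.6 kt
Leg 5: heading 156.0°; drift -10.2° → track 145.8°, groundspeed 149.3 kt
Leg 6: heading 12.6°; drift +31.6° → track 44.2°, groundspeed 93.1 kt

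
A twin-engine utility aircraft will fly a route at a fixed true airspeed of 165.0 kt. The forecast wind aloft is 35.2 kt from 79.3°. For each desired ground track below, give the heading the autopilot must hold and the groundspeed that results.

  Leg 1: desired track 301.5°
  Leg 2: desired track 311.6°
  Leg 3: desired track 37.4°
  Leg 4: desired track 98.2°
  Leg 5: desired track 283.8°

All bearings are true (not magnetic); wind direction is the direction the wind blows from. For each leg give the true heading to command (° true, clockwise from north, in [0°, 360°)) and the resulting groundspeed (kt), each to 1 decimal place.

Leg 1: heading=309.7°, groundspeed=189.4 kt
Leg 2: heading=321.3°, groundspeed=184.2 kt
Leg 3: heading=45.6°, groundspeed=137.1 kt
Leg 4: heading=94.2°, groundspeed=131.3 kt
Leg 5: heading=288.9°, groundspeed=196.4 kt

Leg 1: desired track 301.5°; wind correction +8.2° → command heading 309.7°, groundspeed 189.4 kt
Leg 2: desired track 311.6°; wind correction +9.7° → command heading 321.3°, groundspeed 184.2 kt
Leg 3: desired track 37.4°; wind correction +8.2° → command heading 45.6°, groundspeed 137.1 kt
Leg 4: desired track 98.2°; wind correction -4.0° → command heading 94.2°, groundspeed 131.3 kt
Leg 5: desired track 283.8°; wind correction +5.1° → command heading 288.9°, groundspeed 196.4 kt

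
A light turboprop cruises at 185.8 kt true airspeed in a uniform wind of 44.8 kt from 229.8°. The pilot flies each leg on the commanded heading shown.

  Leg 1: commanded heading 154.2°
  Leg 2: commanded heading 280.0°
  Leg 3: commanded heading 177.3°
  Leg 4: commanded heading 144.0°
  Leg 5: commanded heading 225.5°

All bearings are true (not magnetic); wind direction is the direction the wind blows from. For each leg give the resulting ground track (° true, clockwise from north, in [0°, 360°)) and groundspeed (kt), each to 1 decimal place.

Leg 1: track=140.2°, groundspeed=180.0 kt
Leg 2: track=292.4°, groundspeed=160.8 kt
Leg 3: track=164.7°, groundspeed=162.5 kt
Leg 4: track=130.2°, groundspeed=187.9 kt
Leg 5: track=224.1°, groundspeed=141.2 kt

Leg 1: heading 154.2°; drift -14.0° → track 140.2°, groundspeed 180.0 kt
Leg 2: heading 280.0°; drift +12.4° → track 292.4°, groundspeed 160.8 kt
Leg 3: heading 177.3°; drift -12.6° → track 164.7°, groundspeed 162.5 kt
Leg 4: heading 144.0°; drift -13.8° → track 130.2°, groundspeed 187.9 kt
Leg 5: heading 225.5°; drift -1.4° → track 224.1°, groundspeed 141.2 kt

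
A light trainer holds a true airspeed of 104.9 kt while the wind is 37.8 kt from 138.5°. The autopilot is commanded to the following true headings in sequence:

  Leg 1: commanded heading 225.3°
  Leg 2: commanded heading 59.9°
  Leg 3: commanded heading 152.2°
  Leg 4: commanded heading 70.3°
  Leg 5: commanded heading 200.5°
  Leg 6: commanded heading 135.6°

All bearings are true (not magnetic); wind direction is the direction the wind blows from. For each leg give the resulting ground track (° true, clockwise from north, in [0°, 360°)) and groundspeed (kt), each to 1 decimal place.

Leg 1: track=245.5°, groundspeed=109.5 kt
Leg 2: track=39.1°, groundspeed=104.2 kt
Leg 3: track=159.7°, groundspeed=68.8 kt
Leg 4: track=49.2°, groundspeed=97.4 kt
Leg 5: track=221.5°, groundspeed=93.3 kt
Leg 6: track=134.0°, groundspeed=67.2 kt

Leg 1: heading 225.3°; drift +20.2° → track 245.5°, groundspeed 109.5 kt
Leg 2: heading 59.9°; drift -20.8° → track 39.1°, groundspeed 104.2 kt
Leg 3: heading 152.2°; drift +7.5° → track 159.7°, groundspeed 68.8 kt
Leg 4: heading 70.3°; drift -21.1° → track 49.2°, groundspeed 97.4 kt
Leg 5: heading 200.5°; drift +21.0° → track 221.5°, groundspeed 93.3 kt
Leg 6: heading 135.6°; drift -1.6° → track 134.0°, groundspeed 67.2 kt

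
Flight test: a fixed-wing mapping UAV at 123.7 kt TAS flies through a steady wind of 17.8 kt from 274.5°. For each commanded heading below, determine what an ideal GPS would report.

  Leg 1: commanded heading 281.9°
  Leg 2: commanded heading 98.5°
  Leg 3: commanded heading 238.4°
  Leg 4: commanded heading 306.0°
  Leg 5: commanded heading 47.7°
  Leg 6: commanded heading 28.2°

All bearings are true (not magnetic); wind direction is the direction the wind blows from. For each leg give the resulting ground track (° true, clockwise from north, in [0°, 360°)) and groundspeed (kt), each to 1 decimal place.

Leg 1: heading 281.9°; drift +1.2° → track 283.1°, groundspeed 106.1 kt
Leg 2: heading 98.5°; drift -0.5° → track 98.0°, groundspeed 141.5 kt
Leg 3: heading 238.4°; drift -5.5° → track 232.9°, groundspeed 109.8 kt
Leg 4: heading 306.0°; drift +4.9° → track 310.9°, groundspeed 108.9 kt
Leg 5: heading 47.7°; drift +5.5° → track 53.2°, groundspeed 136.5 kt
Leg 6: heading 28.2°; drift +7.1° → track 35.3°, groundspeed 131.9 kt

Leg 1: track=283.1°, groundspeed=106.1 kt
Leg 2: track=98.0°, groundspeed=141.5 kt
Leg 3: track=232.9°, groundspeed=109.8 kt
Leg 4: track=310.9°, groundspeed=108.9 kt
Leg 5: track=53.2°, groundspeed=136.5 kt
Leg 6: track=35.3°, groundspeed=131.9 kt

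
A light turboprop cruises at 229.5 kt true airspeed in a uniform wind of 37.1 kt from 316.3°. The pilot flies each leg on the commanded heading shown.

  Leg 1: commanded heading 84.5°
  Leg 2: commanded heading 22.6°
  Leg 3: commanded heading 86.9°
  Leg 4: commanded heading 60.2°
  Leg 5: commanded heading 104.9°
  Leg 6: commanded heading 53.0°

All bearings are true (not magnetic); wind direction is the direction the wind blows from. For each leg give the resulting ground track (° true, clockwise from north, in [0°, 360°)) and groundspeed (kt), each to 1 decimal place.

Leg 1: heading 84.5°; drift +6.6° → track 91.1°, groundspeed 254.1 kt
Leg 2: heading 22.6°; drift +9.0° → track 31.6°, groundspeed 217.3 kt
Leg 3: heading 86.9°; drift +6.3° → track 93.2°, groundspeed 255.2 kt
Leg 4: heading 60.2°; drift +8.6° → track 68.8°, groundspeed 241.1 kt
Leg 5: heading 104.9°; drift +4.2° → track 109.1°, groundspeed 261.9 kt
Leg 6: heading 53.0°; drift +9.0° → track 62.0°, groundspeed 236.7 kt

Leg 1: track=91.1°, groundspeed=254.1 kt
Leg 2: track=31.6°, groundspeed=217.3 kt
Leg 3: track=93.2°, groundspeed=255.2 kt
Leg 4: track=68.8°, groundspeed=241.1 kt
Leg 5: track=109.1°, groundspeed=261.9 kt
Leg 6: track=62.0°, groundspeed=236.7 kt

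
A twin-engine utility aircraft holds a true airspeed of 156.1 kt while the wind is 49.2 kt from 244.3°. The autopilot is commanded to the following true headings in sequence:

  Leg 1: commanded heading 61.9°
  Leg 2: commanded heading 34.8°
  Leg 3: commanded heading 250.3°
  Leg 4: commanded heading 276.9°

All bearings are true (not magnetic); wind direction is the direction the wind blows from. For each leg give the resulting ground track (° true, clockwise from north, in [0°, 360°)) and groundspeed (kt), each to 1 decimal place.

Leg 1: heading 61.9°; drift +0.6° → track 62.5°, groundspeed 205.3 kt
Leg 2: heading 34.8°; drift +6.9° → track 41.7°, groundspeed 200.4 kt
Leg 3: heading 250.3°; drift +2.7° → track 253.0°, groundspeed 107.3 kt
Leg 4: heading 276.9°; drift +13.0° → track 289.9°, groundspeed 117.7 kt

Leg 1: track=62.5°, groundspeed=205.3 kt
Leg 2: track=41.7°, groundspeed=200.4 kt
Leg 3: track=253.0°, groundspeed=107.3 kt
Leg 4: track=289.9°, groundspeed=117.7 kt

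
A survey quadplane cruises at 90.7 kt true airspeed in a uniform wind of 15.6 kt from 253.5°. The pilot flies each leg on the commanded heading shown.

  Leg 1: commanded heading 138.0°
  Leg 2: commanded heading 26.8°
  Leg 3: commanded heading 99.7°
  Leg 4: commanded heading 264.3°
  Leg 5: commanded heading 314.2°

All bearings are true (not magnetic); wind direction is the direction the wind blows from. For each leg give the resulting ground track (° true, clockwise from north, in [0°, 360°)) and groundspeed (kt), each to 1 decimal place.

Leg 1: heading 138.0°; drift -8.2° → track 129.8°, groundspeed 98.4 kt
Leg 2: heading 26.8°; drift +6.4° → track 33.2°, groundspeed 102.0 kt
Leg 3: heading 99.7°; drift -3.8° → track 95.9°, groundspeed 104.9 kt
Leg 4: heading 264.3°; drift +2.2° → track 266.5°, groundspeed 75.4 kt
Leg 5: heading 314.2°; drift +9.3° → track 323.5°, groundspeed 84.2 kt

Leg 1: track=129.8°, groundspeed=98.4 kt
Leg 2: track=33.2°, groundspeed=102.0 kt
Leg 3: track=95.9°, groundspeed=104.9 kt
Leg 4: track=266.5°, groundspeed=75.4 kt
Leg 5: track=323.5°, groundspeed=84.2 kt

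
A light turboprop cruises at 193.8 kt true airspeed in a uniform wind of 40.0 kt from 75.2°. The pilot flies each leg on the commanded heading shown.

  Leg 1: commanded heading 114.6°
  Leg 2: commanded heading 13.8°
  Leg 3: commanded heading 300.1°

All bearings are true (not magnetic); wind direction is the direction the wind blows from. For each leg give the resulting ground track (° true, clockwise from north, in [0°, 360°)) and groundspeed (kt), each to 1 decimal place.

Leg 1: track=123.5°, groundspeed=164.9 kt
Leg 2: track=2.4°, groundspeed=178.1 kt
Leg 3: track=292.9°, groundspeed=223.9 kt

Leg 1: heading 114.6°; drift +8.9° → track 123.5°, groundspeed 164.9 kt
Leg 2: heading 13.8°; drift -11.4° → track 2.4°, groundspeed 178.1 kt
Leg 3: heading 300.1°; drift -7.2° → track 292.9°, groundspeed 223.9 kt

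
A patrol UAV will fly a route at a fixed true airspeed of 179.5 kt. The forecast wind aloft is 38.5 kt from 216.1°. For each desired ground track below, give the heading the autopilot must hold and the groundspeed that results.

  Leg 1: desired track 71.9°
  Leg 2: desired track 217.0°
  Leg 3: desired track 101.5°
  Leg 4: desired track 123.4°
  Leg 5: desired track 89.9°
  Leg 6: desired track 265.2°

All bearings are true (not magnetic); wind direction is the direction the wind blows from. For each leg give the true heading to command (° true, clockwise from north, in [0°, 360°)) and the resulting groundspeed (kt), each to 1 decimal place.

Leg 1: desired track 71.9°; wind correction +7.2° → command heading 79.1°, groundspeed 209.3 kt
Leg 2: desired track 217.0°; wind correction -0.2° → command heading 216.8°, groundspeed 141.0 kt
Leg 3: desired track 101.5°; wind correction +11.2° → command heading 112.7°, groundspeed 192.1 kt
Leg 4: desired track 123.4°; wind correction +12.4° → command heading 135.8°, groundspeed 177.1 kt
Leg 5: desired track 89.9°; wind correction +10.0° → command heading 99.9°, groundspeed 199.5 kt
Leg 6: desired track 265.2°; wind correction -9.3° → command heading 255.9°, groundspeed 151.9 kt

Leg 1: heading=79.1°, groundspeed=209.3 kt
Leg 2: heading=216.8°, groundspeed=141.0 kt
Leg 3: heading=112.7°, groundspeed=192.1 kt
Leg 4: heading=135.8°, groundspeed=177.1 kt
Leg 5: heading=99.9°, groundspeed=199.5 kt
Leg 6: heading=255.9°, groundspeed=151.9 kt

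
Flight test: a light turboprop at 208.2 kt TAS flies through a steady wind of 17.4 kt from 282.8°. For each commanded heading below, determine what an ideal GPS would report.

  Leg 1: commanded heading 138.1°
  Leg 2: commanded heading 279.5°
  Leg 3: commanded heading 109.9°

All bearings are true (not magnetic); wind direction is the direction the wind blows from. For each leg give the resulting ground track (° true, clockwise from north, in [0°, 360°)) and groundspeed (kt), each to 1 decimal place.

Leg 1: track=135.5°, groundspeed=222.6 kt
Leg 2: track=279.2°, groundspeed=190.8 kt
Leg 3: track=109.4°, groundspeed=225.5 kt

Leg 1: heading 138.1°; drift -2.6° → track 135.5°, groundspeed 222.6 kt
Leg 2: heading 279.5°; drift -0.3° → track 279.2°, groundspeed 190.8 kt
Leg 3: heading 109.9°; drift -0.5° → track 109.4°, groundspeed 225.5 kt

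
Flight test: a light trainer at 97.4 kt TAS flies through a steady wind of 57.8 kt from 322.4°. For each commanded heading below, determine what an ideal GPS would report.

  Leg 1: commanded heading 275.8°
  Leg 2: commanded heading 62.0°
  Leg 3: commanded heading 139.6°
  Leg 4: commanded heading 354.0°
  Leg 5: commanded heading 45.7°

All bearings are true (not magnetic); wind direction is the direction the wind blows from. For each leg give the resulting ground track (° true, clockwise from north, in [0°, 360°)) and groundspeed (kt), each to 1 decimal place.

Leg 1: heading 275.8°; drift -36.1° → track 239.7°, groundspeed 71.4 kt
Leg 2: heading 62.0°; drift +28.0° → track 90.0°, groundspeed 121.3 kt
Leg 3: heading 139.6°; drift +1.0° → track 140.6°, groundspeed 155.2 kt
Leg 4: heading 354.0°; drift +32.2° → track 26.2°, groundspeed 56.9 kt
Leg 5: heading 45.7°; drift +32.3° → track 78.0°, groundspeed 107.3 kt

Leg 1: track=239.7°, groundspeed=71.4 kt
Leg 2: track=90.0°, groundspeed=121.3 kt
Leg 3: track=140.6°, groundspeed=155.2 kt
Leg 4: track=26.2°, groundspeed=56.9 kt
Leg 5: track=78.0°, groundspeed=107.3 kt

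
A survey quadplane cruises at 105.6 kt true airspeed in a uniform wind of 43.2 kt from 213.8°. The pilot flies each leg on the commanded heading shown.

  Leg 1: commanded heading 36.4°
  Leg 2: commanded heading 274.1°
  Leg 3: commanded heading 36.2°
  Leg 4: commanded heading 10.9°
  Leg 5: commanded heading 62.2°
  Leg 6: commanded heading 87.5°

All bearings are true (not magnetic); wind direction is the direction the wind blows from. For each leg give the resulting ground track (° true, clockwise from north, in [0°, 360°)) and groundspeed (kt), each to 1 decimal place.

Leg 1: track=35.6°, groundspeed=148.8 kt
Leg 2: track=298.1°, groundspeed=92.2 kt
Leg 3: track=35.5°, groundspeed=148.8 kt
Leg 4: track=17.5°, groundspeed=146.4 kt
Leg 5: track=54.1°, groundspeed=145.1 kt
Leg 6: track=72.6°, groundspeed=135.7 kt

Leg 1: heading 36.4°; drift -0.8° → track 35.6°, groundspeed 148.8 kt
Leg 2: heading 274.1°; drift +24.0° → track 298.1°, groundspeed 92.2 kt
Leg 3: heading 36.2°; drift -0.7° → track 35.5°, groundspeed 148.8 kt
Leg 4: heading 10.9°; drift +6.6° → track 17.5°, groundspeed 146.4 kt
Leg 5: heading 62.2°; drift -8.1° → track 54.1°, groundspeed 145.1 kt
Leg 6: heading 87.5°; drift -14.9° → track 72.6°, groundspeed 135.7 kt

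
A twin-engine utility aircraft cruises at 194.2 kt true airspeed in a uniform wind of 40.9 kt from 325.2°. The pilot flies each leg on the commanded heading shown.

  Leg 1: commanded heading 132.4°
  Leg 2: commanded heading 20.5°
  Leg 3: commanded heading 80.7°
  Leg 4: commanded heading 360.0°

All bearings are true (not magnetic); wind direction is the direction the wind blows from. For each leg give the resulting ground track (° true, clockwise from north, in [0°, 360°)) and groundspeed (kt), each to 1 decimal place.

Leg 1: track=134.6°, groundspeed=234.3 kt
Leg 2: track=31.6°, groundspeed=174.2 kt
Leg 3: track=90.6°, groundspeed=215.0 kt
Leg 4: track=8.3°, groundspeed=162.3 kt

Leg 1: heading 132.4°; drift +2.2° → track 134.6°, groundspeed 234.3 kt
Leg 2: heading 20.5°; drift +11.1° → track 31.6°, groundspeed 174.2 kt
Leg 3: heading 80.7°; drift +9.9° → track 90.6°, groundspeed 215.0 kt
Leg 4: heading 360.0°; drift +8.3° → track 8.3°, groundspeed 162.3 kt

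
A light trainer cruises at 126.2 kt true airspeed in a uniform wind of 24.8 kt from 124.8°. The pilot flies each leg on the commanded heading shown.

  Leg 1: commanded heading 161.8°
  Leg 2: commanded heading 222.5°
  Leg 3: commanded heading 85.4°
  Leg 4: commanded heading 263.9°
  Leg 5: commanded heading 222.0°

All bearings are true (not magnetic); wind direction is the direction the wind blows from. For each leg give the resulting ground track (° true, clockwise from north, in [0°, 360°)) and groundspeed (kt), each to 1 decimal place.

Leg 1: heading 161.8°; drift +8.0° → track 169.8°, groundspeed 107.4 kt
Leg 2: heading 222.5°; drift +10.7° → track 233.2°, groundspeed 131.8 kt
Leg 3: heading 85.4°; drift -8.4° → track 77.0°, groundspeed 108.2 kt
Leg 4: heading 263.9°; drift +6.4° → track 270.3°, groundspeed 145.9 kt
Leg 5: heading 222.0°; drift +10.8° → track 232.8°, groundspeed 131.6 kt

Leg 1: track=169.8°, groundspeed=107.4 kt
Leg 2: track=233.2°, groundspeed=131.8 kt
Leg 3: track=77.0°, groundspeed=108.2 kt
Leg 4: track=270.3°, groundspeed=145.9 kt
Leg 5: track=232.8°, groundspeed=131.6 kt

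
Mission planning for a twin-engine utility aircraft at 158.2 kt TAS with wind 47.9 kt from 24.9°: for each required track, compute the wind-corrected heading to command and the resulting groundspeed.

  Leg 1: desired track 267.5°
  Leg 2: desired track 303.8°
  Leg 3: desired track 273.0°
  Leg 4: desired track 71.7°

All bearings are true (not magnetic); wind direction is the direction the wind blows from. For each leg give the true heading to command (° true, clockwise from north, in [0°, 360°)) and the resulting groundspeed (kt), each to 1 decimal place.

Leg 1: heading=283.1°, groundspeed=174.4 kt
Leg 2: heading=321.2°, groundspeed=143.5 kt
Leg 3: heading=289.3°, groundspeed=169.7 kt
Leg 4: heading=58.9°, groundspeed=121.5 kt

Leg 1: desired track 267.5°; wind correction +15.6° → command heading 283.1°, groundspeed 174.4 kt
Leg 2: desired track 303.8°; wind correction +17.4° → command heading 321.2°, groundspeed 143.5 kt
Leg 3: desired track 273.0°; wind correction +16.3° → command heading 289.3°, groundspeed 169.7 kt
Leg 4: desired track 71.7°; wind correction -12.8° → command heading 58.9°, groundspeed 121.5 kt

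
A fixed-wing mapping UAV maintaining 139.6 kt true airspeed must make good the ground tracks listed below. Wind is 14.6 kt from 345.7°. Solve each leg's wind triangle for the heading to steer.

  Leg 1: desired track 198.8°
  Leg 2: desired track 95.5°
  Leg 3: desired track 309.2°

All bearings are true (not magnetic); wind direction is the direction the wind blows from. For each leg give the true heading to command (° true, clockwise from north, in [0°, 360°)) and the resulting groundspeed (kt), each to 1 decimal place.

Leg 1: heading=202.1°, groundspeed=151.6 kt
Leg 2: heading=89.9°, groundspeed=143.9 kt
Leg 3: heading=312.8°, groundspeed=127.6 kt

Leg 1: desired track 198.8°; wind correction +3.3° → command heading 202.1°, groundspeed 151.6 kt
Leg 2: desired track 95.5°; wind correction -5.6° → command heading 89.9°, groundspeed 143.9 kt
Leg 3: desired track 309.2°; wind correction +3.6° → command heading 312.8°, groundspeed 127.6 kt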